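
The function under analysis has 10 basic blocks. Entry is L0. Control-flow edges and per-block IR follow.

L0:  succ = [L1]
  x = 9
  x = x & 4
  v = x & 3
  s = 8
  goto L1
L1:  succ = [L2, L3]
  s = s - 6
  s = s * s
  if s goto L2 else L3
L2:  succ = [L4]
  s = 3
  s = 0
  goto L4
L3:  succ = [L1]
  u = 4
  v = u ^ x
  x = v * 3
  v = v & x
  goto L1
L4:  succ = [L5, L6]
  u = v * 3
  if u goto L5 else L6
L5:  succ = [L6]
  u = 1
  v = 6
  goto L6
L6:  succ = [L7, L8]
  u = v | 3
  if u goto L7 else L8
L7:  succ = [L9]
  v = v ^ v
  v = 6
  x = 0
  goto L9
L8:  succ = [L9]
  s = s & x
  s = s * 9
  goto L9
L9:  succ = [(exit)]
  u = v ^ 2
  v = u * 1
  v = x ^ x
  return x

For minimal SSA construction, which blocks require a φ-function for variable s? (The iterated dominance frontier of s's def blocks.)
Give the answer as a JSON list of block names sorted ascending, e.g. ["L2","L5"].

idom tree: L1←L0 L2←L1 L3←L1 L4←L2 L5←L4 L6←L4 L7←L6 L8←L6 L9←L6
Dom∩ at merges:
  L1: preds {L0,L3}: {L0} ∩ {L0,L1,L3} = {L0}; idom=L0
  L6: preds {L4,L5}: {L0,L1,L2,L4} ∩ {L0,L1,L2,L4,L5} = {L0,L1,L2,L4}; idom=L4
  L9: preds {L7,L8}: {L0,L1,L2,L4,L6,L7} ∩ {L0,L1,L2,L4,L6,L8} = {L0,L1,L2,L4,L6}; idom=L6

DF walk-up:
  L1←L0: walk · to L0
  L1←L3: walk L3→L1 to L0
  L6←L4: walk · to L4
  L6←L5: walk L5 to L4
  L9←L7: walk L7 to L6
  L9←L8: walk L8 to L6
  DF(L0)=∅
  DF(L1)={L1}
  DF(L2)=∅
  DF(L3)={L1}
  DF(L4)=∅
  DF(L5)={L6}
  DF(L6)=∅
  DF(L7)={L9}
  DF(L8)={L9}
  DF(L9)=∅

φ for s: defs {L0,L1,L2,L8}
  DF⁺ = {L1,L9}

Answer: ["L1", "L9"]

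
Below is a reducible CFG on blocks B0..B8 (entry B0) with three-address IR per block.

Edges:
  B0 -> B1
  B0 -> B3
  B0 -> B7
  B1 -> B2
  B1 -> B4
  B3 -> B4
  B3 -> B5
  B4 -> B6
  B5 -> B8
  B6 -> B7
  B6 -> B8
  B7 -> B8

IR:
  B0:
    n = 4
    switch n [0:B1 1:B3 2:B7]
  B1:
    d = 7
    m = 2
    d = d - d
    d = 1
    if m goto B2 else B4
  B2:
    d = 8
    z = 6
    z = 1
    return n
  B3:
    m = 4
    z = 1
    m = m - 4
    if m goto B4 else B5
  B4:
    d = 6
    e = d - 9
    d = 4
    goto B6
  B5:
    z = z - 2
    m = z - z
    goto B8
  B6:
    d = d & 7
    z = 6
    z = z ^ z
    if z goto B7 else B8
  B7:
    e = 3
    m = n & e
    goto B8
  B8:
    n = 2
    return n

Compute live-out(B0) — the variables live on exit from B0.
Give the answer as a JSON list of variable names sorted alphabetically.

Answer: ["n"]

Analysis:
def/use:
  B0: def={n} ue=∅
  B1: def={d,m} ue=∅
  B2: def={d,z} ue={n}
  B3: def={m,z} ue=∅
  B4: def={d,e} ue=∅
  B5: def={m,z} ue={z}
  B6: def={d,z} ue={d}
  B7: def={e,m} ue={n}
  B8: def={n} ue=∅

Liveness:
  B0 li=∅ lo={n}
  B1 li={n} lo={n}
  B2 li={n} lo=∅
  B3 li={n} lo={n,z}
  B4 li={n} lo={d,n}
  B5 li={z} lo=∅
  B6 li={d,n} lo={n}
  B7 li={n} lo=∅
  B8 li=∅ lo=∅

live-out(B0) = ["n"]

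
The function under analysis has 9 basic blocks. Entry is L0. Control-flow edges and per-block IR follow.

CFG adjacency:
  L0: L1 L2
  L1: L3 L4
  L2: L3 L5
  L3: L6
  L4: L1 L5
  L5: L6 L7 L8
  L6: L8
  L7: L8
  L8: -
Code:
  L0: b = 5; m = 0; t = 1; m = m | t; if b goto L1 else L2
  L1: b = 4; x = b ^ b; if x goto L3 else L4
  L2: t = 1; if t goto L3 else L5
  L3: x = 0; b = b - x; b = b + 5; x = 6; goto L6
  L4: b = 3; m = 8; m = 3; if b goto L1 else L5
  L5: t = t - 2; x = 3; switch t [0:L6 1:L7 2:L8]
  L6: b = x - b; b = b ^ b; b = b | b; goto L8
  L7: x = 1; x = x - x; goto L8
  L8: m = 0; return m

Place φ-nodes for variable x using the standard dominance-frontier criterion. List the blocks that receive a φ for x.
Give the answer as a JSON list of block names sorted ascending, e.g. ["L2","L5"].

idom tree: L1←L0 L2←L0 L3←L0 L4←L1 L5←L0 L6←L0 L7←L5 L8←L0
Dom at joins:
  L1: preds {L0,L4}: {L0} ∩ {L0,L1,L4} = {L0}; idom=L0
  L3: preds {L1,L2}: {L0,L1} ∩ {L0,L2} = {L0}; idom=L0
  L5: preds {L2,L4}: {L0,L2} ∩ {L0,L1,L4} = {L0}; idom=L0
  L6: preds {L3,L5}: {L0,L3} ∩ {L0,L5} = {L0}; idom=L0
  L8: preds {L5,L6,L7}: {L0,L5} ∩ {L0,L6} ∩ {L0,L5,L7} = {L0}; idom=L0

DF derivation:
  join L1 pred L0: · stop@L0
  join L1 pred L4: L4→L1 stop@L0
  join L3 pred L1: L1 stop@L0
  join L3 pred L2: L2 stop@L0
  join L5 pred L2: L2 stop@L0
  join L5 pred L4: L4→L1 stop@L0
  join L6 pred L3: L3 stop@L0
  join L6 pred L5: L5 stop@L0
  join L8 pred L5: L5 stop@L0
  join L8 pred L6: L6 stop@L0
  join L8 pred L7: L7→L5 stop@L0
  L0 → ∅
  L1 → {L1,L3,L5}
  L2 → {L3,L5}
  L3 → {L6}
  L4 → {L1,L5}
  L5 → {L6,L8}
  L6 → {L8}
  L7 → {L8}
  L8 → ∅

φ for x: defs {L1,L3,L5,L7}
  DF⁺ = {L1,L3,L5,L6,L8}

Answer: ["L1", "L3", "L5", "L6", "L8"]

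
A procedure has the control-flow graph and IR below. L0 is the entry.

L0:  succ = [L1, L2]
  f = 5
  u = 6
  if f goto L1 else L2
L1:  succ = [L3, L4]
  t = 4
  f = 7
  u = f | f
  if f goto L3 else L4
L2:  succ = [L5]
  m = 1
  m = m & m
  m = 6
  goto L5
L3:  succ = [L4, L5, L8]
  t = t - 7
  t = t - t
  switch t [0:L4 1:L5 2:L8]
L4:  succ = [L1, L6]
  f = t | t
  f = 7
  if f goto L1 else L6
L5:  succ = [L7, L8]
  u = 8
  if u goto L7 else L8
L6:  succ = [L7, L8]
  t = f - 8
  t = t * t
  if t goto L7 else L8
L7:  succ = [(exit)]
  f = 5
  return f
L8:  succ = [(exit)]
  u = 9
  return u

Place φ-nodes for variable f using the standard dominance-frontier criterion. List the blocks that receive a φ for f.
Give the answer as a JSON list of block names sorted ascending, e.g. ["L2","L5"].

Answer: ["L1", "L5", "L7", "L8"]

Working:
idom tree: L1←L0 L2←L0 L3←L1 L4←L1 L5←L0 L6←L4 L7←L0 L8←L0
Dom∩ at merges:
  L1: preds {L0,L4}: {L0} ∩ {L0,L1,L4} = {L0}; idom=L0
  L4: preds {L1,L3}: {L0,L1} ∩ {L0,L1,L3} = {L0,L1}; idom=L1
  L5: preds {L2,L3}: {L0,L2} ∩ {L0,L1,L3} = {L0}; idom=L0
  L7: preds {L5,L6}: {L0,L5} ∩ {L0,L1,L4,L6} = {L0}; idom=L0
  L8: preds {L3,L5,L6}: {L0,L1,L3} ∩ {L0,L5} ∩ {L0,L1,L4,L6} = {L0}; idom=L0

DF derivation:
  join L1 pred L0: · stop@L0
  join L1 pred L4: L4→L1 stop@L0
  join L4 pred L1: · stop@L1
  join L4 pred L3: L3 stop@L1
  join L5 pred L2: L2 stop@L0
  join L5 pred L3: L3→L1 stop@L0
  join L7 pred L5: L5 stop@L0
  join L7 pred L6: L6→L4→L1 stop@L0
  join L8 pred L3: L3→L1 stop@L0
  join L8 pred L5: L5 stop@L0
  join L8 pred L6: L6→L4→L1 stop@L0
  DF(L0)=∅
  DF(L1)={L1,L5,L7,L8}
  DF(L2)={L5}
  DF(L3)={L4,L5,L8}
  DF(L4)={L1,L7,L8}
  DF(L5)={L7,L8}
  DF(L6)={L7,L8}
  DF(L7)=∅
  DF(L8)=∅

φ for f: defs {L0,L1,L4,L7}
  DF⁺ = {L1,L5,L7,L8}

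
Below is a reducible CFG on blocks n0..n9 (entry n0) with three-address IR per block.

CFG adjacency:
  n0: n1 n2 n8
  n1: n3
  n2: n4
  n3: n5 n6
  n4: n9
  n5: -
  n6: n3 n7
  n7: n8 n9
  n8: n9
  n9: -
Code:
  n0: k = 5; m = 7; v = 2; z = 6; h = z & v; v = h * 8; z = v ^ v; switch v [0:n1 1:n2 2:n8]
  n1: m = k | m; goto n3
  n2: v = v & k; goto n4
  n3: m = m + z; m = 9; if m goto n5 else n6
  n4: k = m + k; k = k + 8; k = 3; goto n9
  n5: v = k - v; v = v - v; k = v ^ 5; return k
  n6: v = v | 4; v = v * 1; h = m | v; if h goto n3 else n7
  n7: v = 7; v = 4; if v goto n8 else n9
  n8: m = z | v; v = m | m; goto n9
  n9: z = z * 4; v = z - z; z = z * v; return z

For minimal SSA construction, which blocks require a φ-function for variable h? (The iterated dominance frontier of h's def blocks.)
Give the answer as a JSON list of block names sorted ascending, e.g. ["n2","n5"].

idom tree: n1←n0 n2←n0 n3←n1 n4←n2 n5←n3 n6←n3 n7←n6 n8←n0 n9←n0
Join-block Dom:
  n3: preds {n1,n6}: {n0,n1} ∩ {n0,n1,n3,n6} = {n0,n1}; idom=n1
  n8: preds {n0,n7}: {n0} ∩ {n0,n1,n3,n6,n7} = {n0}; idom=n0
  n9: preds {n4,n7,n8}: {n0,n2,n4} ∩ {n0,n1,n3,n6,n7} ∩ {n0,n8} = {n0}; idom=n0

Frontier:
  join n3 pred n1: · stop@n1
  join n3 pred n6: n6→n3 stop@n1
  join n8 pred n0: · stop@n0
  join n8 pred n7: n7→n6→n3→n1 stop@n0
  join n9 pred n4: n4→n2 stop@n0
  join n9 pred n7: n7→n6→n3→n1 stop@n0
  join n9 pred n8: n8 stop@n0
  n0: DF=∅
  n1: DF={n8,n9}
  n2: DF={n9}
  n3: DF={n3,n8,n9}
  n4: DF={n9}
  n5: DF=∅
  n6: DF={n3,n8,n9}
  n7: DF={n8,n9}
  n8: DF={n9}
  n9: DF=∅

φ for h: defs {n0,n6}
  DF⁺ = {n3,n8,n9}

Answer: ["n3", "n8", "n9"]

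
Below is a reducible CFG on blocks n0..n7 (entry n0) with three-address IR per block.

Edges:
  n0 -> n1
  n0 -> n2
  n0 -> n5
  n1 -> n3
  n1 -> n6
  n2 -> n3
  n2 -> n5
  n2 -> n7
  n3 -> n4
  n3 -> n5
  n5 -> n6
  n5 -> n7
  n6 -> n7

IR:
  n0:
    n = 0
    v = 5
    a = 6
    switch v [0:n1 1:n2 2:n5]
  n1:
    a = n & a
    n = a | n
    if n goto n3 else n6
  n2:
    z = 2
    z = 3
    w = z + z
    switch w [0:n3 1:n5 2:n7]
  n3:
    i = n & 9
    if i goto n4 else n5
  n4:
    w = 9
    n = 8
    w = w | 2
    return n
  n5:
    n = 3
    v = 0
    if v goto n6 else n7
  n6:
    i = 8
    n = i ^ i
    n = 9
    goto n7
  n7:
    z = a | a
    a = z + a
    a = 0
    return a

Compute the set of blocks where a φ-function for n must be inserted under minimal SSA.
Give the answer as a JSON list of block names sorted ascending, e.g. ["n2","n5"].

Answer: ["n3", "n5", "n6", "n7"]

Working:
idom tree: n1←n0 n2←n0 n3←n0 n4←n3 n5←n0 n6←n0 n7←n0
Dom at joins:
  n3: preds {n1,n2}: {n0,n1} ∩ {n0,n2} = {n0}; idom=n0
  n5: preds {n0,n2,n3}: {n0} ∩ {n0,n2} ∩ {n0,n3} = {n0}; idom=n0
  n6: preds {n1,n5}: {n0,n1} ∩ {n0,n5} = {n0}; idom=n0
  n7: preds {n2,n5,n6}: {n0,n2} ∩ {n0,n5} ∩ {n0,n6} = {n0}; idom=n0

DF derivation:
  n3←n1: walk n1 to n0
  n3←n2: walk n2 to n0
  n5←n0: walk · to n0
  n5←n2: walk n2 to n0
  n5←n3: walk n3 to n0
  n6←n1: walk n1 to n0
  n6←n5: walk n5 to n0
  n7←n2: walk n2 to n0
  n7←n5: walk n5 to n0
  n7←n6: walk n6 to n0
  n0: DF=∅
  n1: DF={n3,n6}
  n2: DF={n3,n5,n7}
  n3: DF={n5}
  n4: DF=∅
  n5: DF={n6,n7}
  n6: DF={n7}
  n7: DF=∅

φ for n: defs {n0,n1,n4,n5,n6}
  DF⁺ = {n3,n5,n6,n7}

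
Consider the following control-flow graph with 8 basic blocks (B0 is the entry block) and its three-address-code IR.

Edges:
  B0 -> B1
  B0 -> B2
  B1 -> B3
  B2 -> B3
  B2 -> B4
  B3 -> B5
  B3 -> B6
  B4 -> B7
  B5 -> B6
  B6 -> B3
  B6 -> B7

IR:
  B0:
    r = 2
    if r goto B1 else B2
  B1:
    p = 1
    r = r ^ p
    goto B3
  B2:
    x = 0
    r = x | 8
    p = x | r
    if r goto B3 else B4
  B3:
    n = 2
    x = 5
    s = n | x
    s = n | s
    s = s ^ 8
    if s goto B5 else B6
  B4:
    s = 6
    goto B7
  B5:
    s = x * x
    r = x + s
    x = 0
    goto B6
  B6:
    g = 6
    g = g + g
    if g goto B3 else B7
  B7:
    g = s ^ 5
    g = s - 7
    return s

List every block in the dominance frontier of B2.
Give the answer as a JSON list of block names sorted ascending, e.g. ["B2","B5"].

Answer: ["B3", "B7"]

Analysis:
idom tree: B1←B0 B2←B0 B3←B0 B4←B2 B5←B3 B6←B3 B7←B0
Dom∩ at merges:
  B3: preds {B1,B2,B6}: {B0,B1} ∩ {B0,B2} ∩ {B0,B3,B6} = {B0}; idom=B0
  B6: preds {B3,B5}: {B0,B3} ∩ {B0,B3,B5} = {B0,B3}; idom=B3
  B7: preds {B4,B6}: {B0,B2,B4} ∩ {B0,B3,B6} = {B0}; idom=B0

DF derivation:
  B3←B1: walk B1 to B0
  B3←B2: walk B2 to B0
  B3←B6: walk B6→B3 to B0
  B6←B3: walk · to B3
  B6←B5: walk B5 to B3
  B7←B4: walk B4→B2 to B0
  B7←B6: walk B6→B3 to B0
  DF(B0)=∅
  DF(B1)={B3}
  DF(B2)={B3,B7}
  DF(B3)={B3,B7}
  DF(B4)={B7}
  DF(B5)={B6}
  DF(B6)={B3,B7}
  DF(B7)=∅

DF(B2) = ["B3", "B7"]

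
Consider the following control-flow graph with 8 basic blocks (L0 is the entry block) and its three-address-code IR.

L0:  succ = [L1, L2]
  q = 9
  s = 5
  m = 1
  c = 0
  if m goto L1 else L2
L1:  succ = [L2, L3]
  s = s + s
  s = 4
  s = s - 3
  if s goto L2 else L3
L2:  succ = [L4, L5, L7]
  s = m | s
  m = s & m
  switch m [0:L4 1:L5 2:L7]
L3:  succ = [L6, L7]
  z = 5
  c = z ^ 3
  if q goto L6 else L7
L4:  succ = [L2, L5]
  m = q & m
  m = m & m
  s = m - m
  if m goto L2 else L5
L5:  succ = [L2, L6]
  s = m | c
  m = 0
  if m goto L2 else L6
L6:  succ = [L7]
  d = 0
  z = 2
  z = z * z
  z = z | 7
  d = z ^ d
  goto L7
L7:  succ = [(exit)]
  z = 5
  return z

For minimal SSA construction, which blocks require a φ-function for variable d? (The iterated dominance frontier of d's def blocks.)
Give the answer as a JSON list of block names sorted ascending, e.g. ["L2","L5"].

idom tree: L1←L0 L2←L0 L3←L1 L4←L2 L5←L2 L6←L0 L7←L0
Dom at joins:
  L2: preds {L0,L1,L4,L5}: {L0} ∩ {L0,L1} ∩ {L0,L2,L4} ∩ {L0,L2,L5} = {L0}; idom=L0
  L5: preds {L2,L4}: {L0,L2} ∩ {L0,L2,L4} = {L0,L2}; idom=L2
  L6: preds {L3,L5}: {L0,L1,L3} ∩ {L0,L2,L5} = {L0}; idom=L0
  L7: preds {L2,L3,L6}: {L0,L2} ∩ {L0,L1,L3} ∩ {L0,L6} = {L0}; idom=L0

DF derivation:
  join L2 pred L0: · stop@L0
  join L2 pred L1: L1 stop@L0
  join L2 pred L4: L4→L2 stop@L0
  join L2 pred L5: L5→L2 stop@L0
  join L5 pred L2: · stop@L2
  join L5 pred L4: L4 stop@L2
  join L6 pred L3: L3→L1 stop@L0
  join L6 pred L5: L5→L2 stop@L0
  join L7 pred L2: L2 stop@L0
  join L7 pred L3: L3→L1 stop@L0
  join L7 pred L6: L6 stop@L0
  L0 → ∅
  L1 → {L2,L6,L7}
  L2 → {L2,L6,L7}
  L3 → {L6,L7}
  L4 → {L2,L5}
  L5 → {L2,L6}
  L6 → {L7}
  L7 → ∅

φ for d: defs {L6}
  DF⁺ = {L7}

Answer: ["L7"]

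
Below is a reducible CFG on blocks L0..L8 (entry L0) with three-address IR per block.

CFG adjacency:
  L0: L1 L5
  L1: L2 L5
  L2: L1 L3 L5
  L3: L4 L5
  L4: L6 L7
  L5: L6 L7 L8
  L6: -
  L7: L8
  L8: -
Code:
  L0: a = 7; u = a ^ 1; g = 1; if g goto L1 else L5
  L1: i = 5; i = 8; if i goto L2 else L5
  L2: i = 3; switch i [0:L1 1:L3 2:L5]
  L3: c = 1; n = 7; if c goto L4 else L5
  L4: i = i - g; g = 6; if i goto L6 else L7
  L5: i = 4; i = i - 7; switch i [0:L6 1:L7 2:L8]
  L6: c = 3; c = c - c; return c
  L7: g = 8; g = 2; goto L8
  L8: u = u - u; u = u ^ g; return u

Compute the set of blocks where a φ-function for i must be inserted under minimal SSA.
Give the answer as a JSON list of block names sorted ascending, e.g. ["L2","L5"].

Answer: ["L1", "L5", "L6", "L7", "L8"]

Derivation:
idom tree: L1←L0 L2←L1 L3←L2 L4←L3 L5←L0 L6←L0 L7←L0 L8←L0
Join-block Dom:
  L1: preds {L0,L2}: {L0} ∩ {L0,L1,L2} = {L0}; idom=L0
  L5: preds {L0,L1,L2,L3}: {L0} ∩ {L0,L1} ∩ {L0,L1,L2} ∩ {L0,L1,L2,L3} = {L0}; idom=L0
  L6: preds {L4,L5}: {L0,L1,L2,L3,L4} ∩ {L0,L5} = {L0}; idom=L0
  L7: preds {L4,L5}: {L0,L1,L2,L3,L4} ∩ {L0,L5} = {L0}; idom=L0
  L8: preds {L5,L7}: {L0,L5} ∩ {L0,L7} = {L0}; idom=L0

DF walk-up:
  join L1 pred L0: · stop@L0
  join L1 pred L2: L2→L1 stop@L0
  join L5 pred L0: · stop@L0
  join L5 pred L1: L1 stop@L0
  join L5 pred L2: L2→L1 stop@L0
  join L5 pred L3: L3→L2→L1 stop@L0
  join L6 pred L4: L4→L3→L2→L1 stop@L0
  join L6 pred L5: L5 stop@L0
  join L7 pred L4: L4→L3→L2→L1 stop@L0
  join L7 pred L5: L5 stop@L0
  join L8 pred L5: L5 stop@L0
  join L8 pred L7: L7 stop@L0
  L0 → ∅
  L1 → {L1,L5,L6,L7}
  L2 → {L1,L5,L6,L7}
  L3 → {L5,L6,L7}
  L4 → {L6,L7}
  L5 → {L6,L7,L8}
  L6 → ∅
  L7 → {L8}
  L8 → ∅

φ for i: defs {L1,L2,L4,L5}
  DF⁺ = {L1,L5,L6,L7,L8}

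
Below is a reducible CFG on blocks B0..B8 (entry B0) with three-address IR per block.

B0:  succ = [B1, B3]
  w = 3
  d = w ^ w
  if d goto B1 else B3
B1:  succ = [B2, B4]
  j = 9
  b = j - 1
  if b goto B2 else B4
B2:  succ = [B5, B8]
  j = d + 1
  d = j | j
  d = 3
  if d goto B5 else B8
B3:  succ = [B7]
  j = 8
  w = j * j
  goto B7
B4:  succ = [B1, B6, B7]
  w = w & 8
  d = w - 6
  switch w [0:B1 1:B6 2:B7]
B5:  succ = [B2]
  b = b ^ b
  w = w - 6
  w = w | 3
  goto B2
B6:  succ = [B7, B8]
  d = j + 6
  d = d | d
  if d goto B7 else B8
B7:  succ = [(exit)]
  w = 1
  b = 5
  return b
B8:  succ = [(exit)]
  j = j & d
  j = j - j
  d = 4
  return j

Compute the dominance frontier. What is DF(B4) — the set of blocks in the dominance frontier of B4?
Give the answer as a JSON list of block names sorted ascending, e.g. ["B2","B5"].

Answer: ["B1", "B7", "B8"]

Derivation:
idom tree: B1←B0 B2←B1 B3←B0 B4←B1 B5←B2 B6←B4 B7←B0 B8←B1
Dom at joins:
  B1: preds {B0,B4}: {B0} ∩ {B0,B1,B4} = {B0}; idom=B0
  B2: preds {B1,B5}: {B0,B1} ∩ {B0,B1,B2,B5} = {B0,B1}; idom=B1
  B7: preds {B3,B4,B6}: {B0,B3} ∩ {B0,B1,B4} ∩ {B0,B1,B4,B6} = {B0}; idom=B0
  B8: preds {B2,B6}: {B0,B1,B2} ∩ {B0,B1,B4,B6} = {B0,B1}; idom=B1

DF derivation:
  join B1 pred B0: · stop@B0
  join B1 pred B4: B4→B1 stop@B0
  join B2 pred B1: · stop@B1
  join B2 pred B5: B5→B2 stop@B1
  join B7 pred B3: B3 stop@B0
  join B7 pred B4: B4→B1 stop@B0
  join B7 pred B6: B6→B4→B1 stop@B0
  join B8 pred B2: B2 stop@B1
  join B8 pred B6: B6→B4 stop@B1
  B0: DF=∅
  B1: DF={B1,B7}
  B2: DF={B2,B8}
  B3: DF={B7}
  B4: DF={B1,B7,B8}
  B5: DF={B2}
  B6: DF={B7,B8}
  B7: DF=∅
  B8: DF=∅

DF(B4) = ["B1", "B7", "B8"]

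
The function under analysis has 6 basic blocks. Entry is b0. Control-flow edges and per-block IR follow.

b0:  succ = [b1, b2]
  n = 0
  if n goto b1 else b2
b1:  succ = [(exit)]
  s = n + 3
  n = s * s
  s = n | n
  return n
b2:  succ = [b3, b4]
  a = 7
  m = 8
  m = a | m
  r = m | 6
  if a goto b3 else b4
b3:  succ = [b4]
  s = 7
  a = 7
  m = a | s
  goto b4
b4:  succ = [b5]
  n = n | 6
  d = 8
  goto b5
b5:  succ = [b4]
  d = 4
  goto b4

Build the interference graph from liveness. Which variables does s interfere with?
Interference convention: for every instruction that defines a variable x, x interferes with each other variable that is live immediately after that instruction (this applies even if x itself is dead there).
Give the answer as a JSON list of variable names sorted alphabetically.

Answer: ["a", "n"]

Derivation:
Block summaries:
  b0 def {n} use ∅
  b1 def {n,s} use {n}
  b2 def {a,m,r} use ∅
  b3 def {a,m,s} use ∅
  b4 def {d,n} use {n}
  b5 def {d} use ∅

Live sets:
  live b0: ∅→{n}
  live b1: {n}→∅
  live b2: {n}→{n}
  live b3: {n}→{n}
  live b4: {n}→{n}
  live b5: {n}→{n}

Conflict graph:
  a↔{m,n,r,s}
  d↔{n}
  m↔{a,n}
  n↔{a,d,m,r,s}
  r↔{a,n}
  s↔{a,n}

N(s) = ["a", "n"]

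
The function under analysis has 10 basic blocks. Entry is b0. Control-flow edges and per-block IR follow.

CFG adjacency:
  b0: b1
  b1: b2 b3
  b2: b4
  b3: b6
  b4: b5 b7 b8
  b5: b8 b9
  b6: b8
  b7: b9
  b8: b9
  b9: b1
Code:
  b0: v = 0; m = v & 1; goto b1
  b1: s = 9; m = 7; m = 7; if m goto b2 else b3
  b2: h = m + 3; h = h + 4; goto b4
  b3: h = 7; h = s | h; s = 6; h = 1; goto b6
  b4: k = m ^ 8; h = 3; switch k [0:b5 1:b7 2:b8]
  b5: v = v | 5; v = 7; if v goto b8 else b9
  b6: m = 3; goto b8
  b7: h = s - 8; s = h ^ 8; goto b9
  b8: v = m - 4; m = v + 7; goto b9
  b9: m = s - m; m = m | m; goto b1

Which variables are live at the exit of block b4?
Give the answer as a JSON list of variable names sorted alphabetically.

Per-block:
  b0: def={m,v} ue=∅
  b1: def={m,s} ue=∅
  b2: def={h} ue={m}
  b3: def={h,s} ue={s}
  b4: def={h,k} ue={m}
  b5: def={v} ue={v}
  b6: def={m} ue=∅
  b7: def={h,s} ue={s}
  b8: def={m,v} ue={m}
  b9: def={m} ue={m,s}

Live sets:
  live b0: ∅→{v}
  live b1: {v}→{m,s,v}
  live b2: {m,s,v}→{m,s,v}
  live b3: {s}→{s}
  live b4: {m,s,v}→{m,s,v}
  live b5: {m,s,v}→{m,s,v}
  live b6: {s}→{m,s}
  live b7: {m,s,v}→{m,s,v}
  live b8: {m,s}→{m,s,v}
  live b9: {m,s,v}→{v}

live-out(b4) = ["m", "s", "v"]

Answer: ["m", "s", "v"]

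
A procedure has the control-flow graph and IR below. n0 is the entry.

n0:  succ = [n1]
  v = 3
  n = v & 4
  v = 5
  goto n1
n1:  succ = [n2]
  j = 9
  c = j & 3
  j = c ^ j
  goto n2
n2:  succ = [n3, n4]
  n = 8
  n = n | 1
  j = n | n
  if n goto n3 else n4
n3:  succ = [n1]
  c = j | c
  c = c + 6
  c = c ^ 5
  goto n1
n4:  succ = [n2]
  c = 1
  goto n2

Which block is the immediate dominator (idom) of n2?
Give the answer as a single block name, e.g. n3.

idom tree: n1←n0 n2←n1 n3←n2 n4←n2
Dom at joins:
  n1: preds {n0,n3}: {n0} ∩ {n0,n1,n2,n3} = {n0}; idom=n0
  n2: preds {n1,n4}: {n0,n1} ∩ {n0,n1,n2,n4} = {n0,n1}; idom=n1

idom(n2) = n1

Answer: n1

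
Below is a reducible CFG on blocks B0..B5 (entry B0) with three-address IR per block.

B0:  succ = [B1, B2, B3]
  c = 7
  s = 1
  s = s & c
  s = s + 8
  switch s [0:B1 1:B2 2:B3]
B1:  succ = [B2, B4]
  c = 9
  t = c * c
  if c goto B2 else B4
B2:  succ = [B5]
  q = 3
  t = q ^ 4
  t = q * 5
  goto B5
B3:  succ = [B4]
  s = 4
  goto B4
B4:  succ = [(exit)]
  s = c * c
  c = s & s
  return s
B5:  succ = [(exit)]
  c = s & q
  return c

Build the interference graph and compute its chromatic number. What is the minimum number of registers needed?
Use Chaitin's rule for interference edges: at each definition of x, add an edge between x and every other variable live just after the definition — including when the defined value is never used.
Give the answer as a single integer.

Answer: 3

Derivation:
Per-block:
  B0 def {c,s} use ∅
  B1 def {c,t} use ∅
  B2 def {q,t} use ∅
  B3 def {s} use ∅
  B4 def {c,s} use {c}
  B5 def {c} use {q,s}

Liveness:
  B0 li=∅ lo={c,s}
  B1 li={s} lo={c,s}
  B2 li={s} lo={q,s}
  B3 li={c} lo={c}
  B4 li={c} lo=∅
  B5 li={q,s} lo=∅

Conflict graph:
  c — {s,t}
  q — {s,t}
  s — {c,q,t}
  t — {c,q,s}

Registers:
  lower bound: {c,s,t} mutually conflict ⇒ χ ≥ 3
  3-colouring: R0={s}  R1={t}  R2={c,q}
  χ = 3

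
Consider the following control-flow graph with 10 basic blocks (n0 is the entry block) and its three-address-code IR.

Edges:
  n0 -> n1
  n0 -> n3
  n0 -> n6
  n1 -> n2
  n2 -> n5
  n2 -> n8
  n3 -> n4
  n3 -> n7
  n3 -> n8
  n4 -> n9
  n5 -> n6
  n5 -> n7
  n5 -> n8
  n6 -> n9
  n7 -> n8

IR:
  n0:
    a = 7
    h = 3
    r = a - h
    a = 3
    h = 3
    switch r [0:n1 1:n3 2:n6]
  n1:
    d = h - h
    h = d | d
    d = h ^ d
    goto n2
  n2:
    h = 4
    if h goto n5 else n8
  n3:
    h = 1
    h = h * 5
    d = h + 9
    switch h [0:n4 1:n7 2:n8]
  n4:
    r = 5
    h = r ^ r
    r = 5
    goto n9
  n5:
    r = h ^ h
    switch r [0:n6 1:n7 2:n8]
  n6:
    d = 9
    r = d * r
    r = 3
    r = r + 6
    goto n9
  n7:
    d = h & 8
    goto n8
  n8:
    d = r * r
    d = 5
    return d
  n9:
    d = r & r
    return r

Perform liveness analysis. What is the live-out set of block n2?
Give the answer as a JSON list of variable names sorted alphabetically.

Answer: ["h", "r"]

Working:
def/use:
  n0 def {a,h,r} use ∅
  n1 def {d,h} use {h}
  n2 def {h} use ∅
  n3 def {d,h} use ∅
  n4 def {h,r} use ∅
  n5 def {r} use {h}
  n6 def {d,r} use {r}
  n7 def {d} use {h}
  n8 def {d} use {r}
  n9 def {d} use {r}

Liveness:
  n0: in=∅ out={h,r}
  n1: in={h,r} out={r}
  n2: in={r} out={h,r}
  n3: in={r} out={h,r}
  n4: in=∅ out={r}
  n5: in={h} out={h,r}
  n6: in={r} out={r}
  n7: in={h,r} out={r}
  n8: in={r} out=∅
  n9: in={r} out=∅

live-out(n2) = ["h", "r"]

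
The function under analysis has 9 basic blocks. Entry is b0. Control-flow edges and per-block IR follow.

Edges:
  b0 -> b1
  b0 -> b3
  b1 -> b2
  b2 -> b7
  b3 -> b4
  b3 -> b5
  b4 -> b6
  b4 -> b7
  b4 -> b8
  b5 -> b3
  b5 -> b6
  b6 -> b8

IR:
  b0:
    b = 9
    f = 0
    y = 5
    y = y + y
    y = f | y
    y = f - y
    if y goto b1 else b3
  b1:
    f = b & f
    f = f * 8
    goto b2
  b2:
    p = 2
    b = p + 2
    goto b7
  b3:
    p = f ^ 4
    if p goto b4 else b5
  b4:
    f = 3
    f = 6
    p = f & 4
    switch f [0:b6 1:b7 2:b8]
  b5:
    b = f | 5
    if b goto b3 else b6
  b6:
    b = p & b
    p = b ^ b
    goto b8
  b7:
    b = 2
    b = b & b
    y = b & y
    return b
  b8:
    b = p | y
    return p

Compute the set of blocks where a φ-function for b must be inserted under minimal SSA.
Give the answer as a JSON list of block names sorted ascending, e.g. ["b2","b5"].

Answer: ["b3", "b6", "b7", "b8"]

Working:
idom tree: b1←b0 b2←b1 b3←b0 b4←b3 b5←b3 b6←b3 b7←b0 b8←b3
Dom at joins:
  b3: preds {b0,b5}: {b0} ∩ {b0,b3,b5} = {b0}; idom=b0
  b6: preds {b4,b5}: {b0,b3,b4} ∩ {b0,b3,b5} = {b0,b3}; idom=b3
  b7: preds {b2,b4}: {b0,b1,b2} ∩ {b0,b3,b4} = {b0}; idom=b0
  b8: preds {b4,b6}: {b0,b3,b4} ∩ {b0,b3,b6} = {b0,b3}; idom=b3

DF walk-up:
  join b3 pred b0: · stop@b0
  join b3 pred b5: b5→b3 stop@b0
  join b6 pred b4: b4 stop@b3
  join b6 pred b5: b5 stop@b3
  join b7 pred b2: b2→b1 stop@b0
  join b7 pred b4: b4→b3 stop@b0
  join b8 pred b4: b4 stop@b3
  join b8 pred b6: b6 stop@b3
  DF(b0)=∅
  DF(b1)={b7}
  DF(b2)={b7}
  DF(b3)={b3,b7}
  DF(b4)={b6,b7,b8}
  DF(b5)={b3,b6}
  DF(b6)={b8}
  DF(b7)=∅
  DF(b8)=∅

φ for b: defs {b0,b2,b5,b6,b7,b8}
  DF⁺ = {b3,b6,b7,b8}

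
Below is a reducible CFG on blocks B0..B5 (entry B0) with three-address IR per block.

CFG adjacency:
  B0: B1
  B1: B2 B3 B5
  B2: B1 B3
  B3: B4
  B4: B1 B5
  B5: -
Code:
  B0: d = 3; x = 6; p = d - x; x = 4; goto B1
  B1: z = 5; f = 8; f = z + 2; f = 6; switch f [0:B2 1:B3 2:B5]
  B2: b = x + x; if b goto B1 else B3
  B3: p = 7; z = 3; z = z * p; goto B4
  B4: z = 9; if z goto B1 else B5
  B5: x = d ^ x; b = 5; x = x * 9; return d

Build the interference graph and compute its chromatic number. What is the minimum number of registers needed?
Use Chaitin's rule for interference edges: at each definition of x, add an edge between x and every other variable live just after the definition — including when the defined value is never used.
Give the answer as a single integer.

Block summaries:
  B0: def={d,p,x} ue=∅
  B1: def={f,z} ue=∅
  B2: def={b} ue={x}
  B3: def={p,z} ue=∅
  B4: def={z} ue=∅
  B5: def={b,x} ue={d,x}

Backward fixpoint:
  live B0: ∅→{d,x}
  live B1: {d,x}→{d,x}
  live B2: {d,x}→{d,x}
  live B3: {d,x}→{d,x}
  live B4: {d,x}→{d,x}
  live B5: {d,x}→∅

Interfere edges:
  b — {d,x}
  d — {b,f,p,x,z}
  f — {d,x,z}
  p — {d,x,z}
  x — {b,d,f,p,z}
  z — {d,f,p,x}

Registers:
  {d,f,x,z} pairwise interfere (4-clique) ⇒ χ ≥ 4
  4-colouring: R0={d}  R1={x}  R2={b,z}  R3={f,p}
  χ = 4

Answer: 4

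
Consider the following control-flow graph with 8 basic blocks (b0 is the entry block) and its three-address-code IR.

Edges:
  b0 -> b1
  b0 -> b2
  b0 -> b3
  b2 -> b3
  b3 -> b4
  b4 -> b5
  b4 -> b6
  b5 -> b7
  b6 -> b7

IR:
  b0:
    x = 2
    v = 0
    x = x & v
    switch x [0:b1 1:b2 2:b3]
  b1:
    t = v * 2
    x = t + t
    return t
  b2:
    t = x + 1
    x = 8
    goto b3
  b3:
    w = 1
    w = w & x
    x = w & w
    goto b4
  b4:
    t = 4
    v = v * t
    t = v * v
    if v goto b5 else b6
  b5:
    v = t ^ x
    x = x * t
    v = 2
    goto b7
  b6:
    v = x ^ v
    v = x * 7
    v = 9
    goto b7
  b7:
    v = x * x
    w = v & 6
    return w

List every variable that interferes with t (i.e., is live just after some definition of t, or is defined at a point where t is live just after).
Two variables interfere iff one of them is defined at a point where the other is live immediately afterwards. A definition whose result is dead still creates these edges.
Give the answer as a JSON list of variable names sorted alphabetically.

Answer: ["v", "x"]

Analysis:
Block summaries:
  b0: {v,x} / ∅
  b1: {t,x} / {v}
  b2: {t,x} / {x}
  b3: {w,x} / {x}
  b4: {t,v} / {v}
  b5: {v,x} / {t,x}
  b6: {v} / {v,x}
  b7: {v,w} / {x}

Backward fixpoint:
  b0 li=∅ lo={v,x}
  b1 li={v} lo=∅
  b2 li={v,x} lo={v,x}
  b3 li={v,x} lo={v,x}
  b4 li={v,x} lo={t,v,x}
  b5 li={t,x} lo={x}
  b6 li={v,x} lo={x}
  b7 li={x} lo=∅

Interference:
  t↔{v,x}
  v↔{t,w,x}
  w↔{v,x}
  x↔{t,v,w}

N(t) = ["v", "x"]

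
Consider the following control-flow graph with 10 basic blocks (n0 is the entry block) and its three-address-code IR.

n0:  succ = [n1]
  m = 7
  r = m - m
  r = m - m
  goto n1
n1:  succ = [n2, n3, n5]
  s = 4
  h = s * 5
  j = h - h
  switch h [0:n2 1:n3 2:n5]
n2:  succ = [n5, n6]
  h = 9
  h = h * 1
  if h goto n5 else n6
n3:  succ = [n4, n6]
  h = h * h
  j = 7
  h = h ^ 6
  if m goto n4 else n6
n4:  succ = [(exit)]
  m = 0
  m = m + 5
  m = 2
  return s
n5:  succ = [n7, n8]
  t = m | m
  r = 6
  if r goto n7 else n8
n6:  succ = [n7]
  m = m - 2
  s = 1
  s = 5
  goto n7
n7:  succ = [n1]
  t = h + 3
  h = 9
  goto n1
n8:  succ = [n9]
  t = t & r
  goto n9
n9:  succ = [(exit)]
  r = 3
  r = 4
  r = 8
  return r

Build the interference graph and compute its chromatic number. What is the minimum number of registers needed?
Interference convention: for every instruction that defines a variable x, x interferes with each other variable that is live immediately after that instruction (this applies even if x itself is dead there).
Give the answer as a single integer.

Answer: 4

Derivation:
Per-block:
  n0 def {m,r} use ∅
  n1 def {h,j,s} use ∅
  n2 def {h} use ∅
  n3 def {h,j} use {h,m}
  n4 def {m} use {s}
  n5 def {r,t} use {m}
  n6 def {m,s} use {m}
  n7 def {h,t} use {h}
  n8 def {t} use {r,t}
  n9 def {r} use ∅

Liveness:
  live n0: ∅→{m}
  live n1: {m}→{h,m,s}
  live n2: {m}→{h,m}
  live n3: {h,m,s}→{h,m,s}
  live n4: {s}→∅
  live n5: {h,m}→{h,m,r,t}
  live n6: {h,m}→{h,m}
  live n7: {h,m}→{m}
  live n8: {r,t}→∅
  live n9: ∅→∅

Interference:
  h: {j,m,r,s,t}
  j: {h,m,s}
  m: {h,j,r,s,t}
  r: {h,m,t}
  s: {h,j,m}
  t: {h,m,r}

Chromatic number:
  {h,j,m,s} pairwise interfere (4-clique) ⇒ χ ≥ 4
  4-colouring: r0={h}  r1={m}  r2={j,r}  r3={s,t}
  χ = 4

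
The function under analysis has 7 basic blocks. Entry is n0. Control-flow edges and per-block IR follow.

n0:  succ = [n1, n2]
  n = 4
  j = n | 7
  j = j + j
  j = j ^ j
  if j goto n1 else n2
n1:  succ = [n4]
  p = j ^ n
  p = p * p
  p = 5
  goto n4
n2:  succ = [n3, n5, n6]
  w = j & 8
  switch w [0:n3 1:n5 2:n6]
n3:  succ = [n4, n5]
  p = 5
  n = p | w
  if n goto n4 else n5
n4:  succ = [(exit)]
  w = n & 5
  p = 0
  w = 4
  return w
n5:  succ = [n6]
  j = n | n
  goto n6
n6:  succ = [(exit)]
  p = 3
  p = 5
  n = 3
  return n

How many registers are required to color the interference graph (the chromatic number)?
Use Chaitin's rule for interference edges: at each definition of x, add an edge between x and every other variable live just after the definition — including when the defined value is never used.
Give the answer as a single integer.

Per-block:
  n0 def {j,n} use ∅
  n1 def {p} use {j,n}
  n2 def {w} use {j}
  n3 def {n,p} use {w}
  n4 def {p,w} use {n}
  n5 def {j} use {n}
  n6 def {n,p} use ∅

Live sets:
  live n0: ∅→{j,n}
  live n1: {j,n}→{n}
  live n2: {j,n}→{n,w}
  live n3: {w}→{n}
  live n4: {n}→∅
  live n5: {n}→∅
  live n6: ∅→∅

Interfere edges:
  j — {n}
  n — {j,p,w}
  p — {n,w}
  w — {n,p}

Colouring:
  lower bound: {n,p,w} mutually conflict ⇒ χ ≥ 3
  3-colouring: c0={n}  c1={j,p}  c2={w}
  χ = 3

Answer: 3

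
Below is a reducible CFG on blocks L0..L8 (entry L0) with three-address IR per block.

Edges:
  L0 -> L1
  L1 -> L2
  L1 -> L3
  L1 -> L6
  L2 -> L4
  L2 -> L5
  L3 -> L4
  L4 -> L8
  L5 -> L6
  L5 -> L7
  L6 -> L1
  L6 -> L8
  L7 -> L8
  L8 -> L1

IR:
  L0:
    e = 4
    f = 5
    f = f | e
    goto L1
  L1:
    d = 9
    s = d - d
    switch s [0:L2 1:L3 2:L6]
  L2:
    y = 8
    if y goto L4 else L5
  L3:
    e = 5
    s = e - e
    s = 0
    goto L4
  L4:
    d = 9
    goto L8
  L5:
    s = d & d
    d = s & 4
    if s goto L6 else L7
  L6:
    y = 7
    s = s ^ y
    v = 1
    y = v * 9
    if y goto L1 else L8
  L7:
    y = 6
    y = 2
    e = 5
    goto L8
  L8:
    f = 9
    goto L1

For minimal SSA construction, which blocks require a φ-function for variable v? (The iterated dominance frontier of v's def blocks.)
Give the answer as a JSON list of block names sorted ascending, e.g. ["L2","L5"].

idom tree: L1←L0 L2←L1 L3←L1 L4←L1 L5←L2 L6←L1 L7←L5 L8←L1
Dom at joins:
  L1: preds {L0,L6,L8}: {L0} ∩ {L0,L1,L6} ∩ {L0,L1,L8} = {L0}; idom=L0
  L4: preds {L2,L3}: {L0,L1,L2} ∩ {L0,L1,L3} = {L0,L1}; idom=L1
  L6: preds {L1,L5}: {L0,L1} ∩ {L0,L1,L2,L5} = {L0,L1}; idom=L1
  L8: preds {L4,L6,L7}: {L0,L1,L4} ∩ {L0,L1,L6} ∩ {L0,L1,L2,L5,L7} = {L0,L1}; idom=L1

Frontier:
  join L1 pred L0: · stop@L0
  join L1 pred L6: L6→L1 stop@L0
  join L1 pred L8: L8→L1 stop@L0
  join L4 pred L2: L2 stop@L1
  join L4 pred L3: L3 stop@L1
  join L6 pred L1: · stop@L1
  join L6 pred L5: L5→L2 stop@L1
  join L8 pred L4: L4 stop@L1
  join L8 pred L6: L6 stop@L1
  join L8 pred L7: L7→L5→L2 stop@L1
  L0: DF=∅
  L1: DF={L1}
  L2: DF={L4,L6,L8}
  L3: DF={L4}
  L4: DF={L8}
  L5: DF={L6,L8}
  L6: DF={L1,L8}
  L7: DF={L8}
  L8: DF={L1}

φ for v: defs {L6}
  DF⁺ = {L1,L8}

Answer: ["L1", "L8"]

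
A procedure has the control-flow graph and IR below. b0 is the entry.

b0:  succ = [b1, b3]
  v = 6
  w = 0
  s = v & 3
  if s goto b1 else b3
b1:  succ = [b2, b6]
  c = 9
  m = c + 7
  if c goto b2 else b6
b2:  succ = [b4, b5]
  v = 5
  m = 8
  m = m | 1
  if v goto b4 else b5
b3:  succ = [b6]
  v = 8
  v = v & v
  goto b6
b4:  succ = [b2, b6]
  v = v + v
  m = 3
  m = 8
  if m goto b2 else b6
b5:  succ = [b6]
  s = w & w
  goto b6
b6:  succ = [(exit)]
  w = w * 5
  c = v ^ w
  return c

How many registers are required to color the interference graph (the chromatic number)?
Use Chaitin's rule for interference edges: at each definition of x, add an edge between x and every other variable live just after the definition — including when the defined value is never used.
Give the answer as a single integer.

Block summaries:
  b0 def {s,v,w} use ∅
  b1 def {c,m} use ∅
  b2 def {m,v} use ∅
  b3 def {v} use ∅
  b4 def {m,v} use {v}
  b5 def {s} use {w}
  b6 def {c,w} use {v,w}

Liveness:
  b0 li=∅ lo={v,w}
  b1 li={v,w} lo={v,w}
  b2 li={w} lo={v,w}
  b3 li={w} lo={v,w}
  b4 li={v,w} lo={v,w}
  b5 li={v,w} lo={v,w}
  b6 li={v,w} lo=∅

Conflict graph:
  c — {m,v,w}
  m — {c,v,w}
  s — {v,w}
  v — {c,m,s,w}
  w — {c,m,s,v}

Colouring:
  {c,m,v,w} pairwise interfere (4-clique) ⇒ χ ≥ 4
  assign c→c2 m→c3 s→c2 v→c0 w→c1 — no edge inside a register ⇒ χ ≤ 4
  χ = 4

Answer: 4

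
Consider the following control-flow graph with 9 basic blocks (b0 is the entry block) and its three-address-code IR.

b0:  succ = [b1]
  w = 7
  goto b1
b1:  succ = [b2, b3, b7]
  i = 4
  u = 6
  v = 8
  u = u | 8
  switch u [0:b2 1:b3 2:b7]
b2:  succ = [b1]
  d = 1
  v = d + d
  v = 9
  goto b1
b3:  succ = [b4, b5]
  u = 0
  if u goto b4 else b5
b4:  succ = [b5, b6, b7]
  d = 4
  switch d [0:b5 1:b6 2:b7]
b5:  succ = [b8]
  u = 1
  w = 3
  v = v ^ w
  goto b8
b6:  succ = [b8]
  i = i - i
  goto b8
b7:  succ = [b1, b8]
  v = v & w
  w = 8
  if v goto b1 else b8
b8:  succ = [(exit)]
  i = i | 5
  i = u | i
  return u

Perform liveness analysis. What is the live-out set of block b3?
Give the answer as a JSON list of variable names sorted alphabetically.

Per-block:
  b0: def={w} ue=∅
  b1: def={i,u,v} ue=∅
  b2: def={d,v} ue=∅
  b3: def={u} ue=∅
  b4: def={d} ue=∅
  b5: def={u,v,w} ue={v}
  b6: def={i} ue={i}
  b7: def={v,w} ue={v,w}
  b8: def={i} ue={i,u}

Backward fixpoint:
  live b0: ∅→{w}
  live b1: {w}→{i,u,v,w}
  live b2: {w}→{w}
  live b3: {i,v,w}→{i,u,v,w}
  live b4: {i,u,v,w}→{i,u,v,w}
  live b5: {i,v}→{i,u}
  live b6: {i,u}→{i,u}
  live b7: {i,u,v,w}→{i,u,w}
  live b8: {i,u}→∅

live-out(b3) = ["i", "u", "v", "w"]

Answer: ["i", "u", "v", "w"]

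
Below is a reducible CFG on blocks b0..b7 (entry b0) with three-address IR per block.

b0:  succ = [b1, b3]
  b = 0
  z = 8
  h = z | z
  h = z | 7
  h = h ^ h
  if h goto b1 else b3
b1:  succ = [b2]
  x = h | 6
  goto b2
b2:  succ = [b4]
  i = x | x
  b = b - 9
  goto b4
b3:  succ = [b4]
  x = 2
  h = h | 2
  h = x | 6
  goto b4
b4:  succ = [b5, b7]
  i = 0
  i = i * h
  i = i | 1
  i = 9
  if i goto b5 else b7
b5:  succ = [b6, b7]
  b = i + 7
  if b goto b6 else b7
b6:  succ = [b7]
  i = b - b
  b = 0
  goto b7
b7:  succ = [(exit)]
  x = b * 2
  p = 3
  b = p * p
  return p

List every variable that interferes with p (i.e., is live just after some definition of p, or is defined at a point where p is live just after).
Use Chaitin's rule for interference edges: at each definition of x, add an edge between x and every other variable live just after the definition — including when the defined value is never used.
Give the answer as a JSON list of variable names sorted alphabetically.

def/use:
  b0: {b,h,z} / ∅
  b1: {x} / {h}
  b2: {b,i} / {b,x}
  b3: {h,x} / {h}
  b4: {i} / {h}
  b5: {b} / {i}
  b6: {b,i} / {b}
  b7: {b,p,x} / {b}

Liveness:
  b0: in=∅ out={b,h}
  b1: in={b,h} out={b,h,x}
  b2: in={b,h,x} out={b,h}
  b3: in={b,h} out={b,h}
  b4: in={b,h} out={b,i}
  b5: in={i} out={b}
  b6: in={b} out={b}
  b7: in={b} out=∅

Conflict graph:
  b↔{h,i,p,x,z}
  h↔{b,i,x,z}
  i↔{b,h}
  p↔{b}
  x↔{b,h}
  z↔{b,h}

N(p) = ["b"]

Answer: ["b"]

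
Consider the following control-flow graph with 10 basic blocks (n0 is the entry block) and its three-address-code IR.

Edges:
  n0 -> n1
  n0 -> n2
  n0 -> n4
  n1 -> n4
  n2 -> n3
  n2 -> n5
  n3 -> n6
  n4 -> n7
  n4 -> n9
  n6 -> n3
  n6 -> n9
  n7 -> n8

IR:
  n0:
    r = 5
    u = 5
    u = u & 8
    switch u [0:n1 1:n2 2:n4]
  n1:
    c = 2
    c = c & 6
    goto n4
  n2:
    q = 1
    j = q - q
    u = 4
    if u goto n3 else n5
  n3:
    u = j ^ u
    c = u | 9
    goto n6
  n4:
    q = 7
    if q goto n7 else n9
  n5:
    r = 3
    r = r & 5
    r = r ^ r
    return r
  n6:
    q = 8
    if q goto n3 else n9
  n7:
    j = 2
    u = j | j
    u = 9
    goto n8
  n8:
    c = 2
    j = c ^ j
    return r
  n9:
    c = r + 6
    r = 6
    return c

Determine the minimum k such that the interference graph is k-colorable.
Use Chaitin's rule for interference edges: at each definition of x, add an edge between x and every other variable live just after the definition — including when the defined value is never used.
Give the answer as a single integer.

Block summaries:
  n0 def {r,u} use ∅
  n1 def {c} use ∅
  n2 def {j,q,u} use ∅
  n3 def {c,u} use {j,u}
  n4 def {q} use ∅
  n5 def {r} use ∅
  n6 def {q} use ∅
  n7 def {j,u} use ∅
  n8 def {c,j} use {j,r}
  n9 def {c,r} use {r}

Backward fixpoint:
  live n0: ∅→{r}
  live n1: {r}→{r}
  live n2: {r}→{j,r,u}
  live n3: {j,r,u}→{j,r,u}
  live n4: {r}→{r}
  live n5: ∅→∅
  live n6: {j,r,u}→{j,r,u}
  live n7: {r}→{j,r}
  live n8: {j,r}→∅
  live n9: {r}→∅

Conflict graph:
  c — {j,r,u}
  j — {c,q,r,u}
  q — {j,r,u}
  r — {c,j,q,u}
  u — {c,j,q,r}

Colouring:
  clique {c,j,r,u} ⇒ need ≥ 4
  assign c→c3 j→c0 q→c3 r→c1 u→c2 — no edge inside a register ⇒ χ ≤ 4
  χ = 4

Answer: 4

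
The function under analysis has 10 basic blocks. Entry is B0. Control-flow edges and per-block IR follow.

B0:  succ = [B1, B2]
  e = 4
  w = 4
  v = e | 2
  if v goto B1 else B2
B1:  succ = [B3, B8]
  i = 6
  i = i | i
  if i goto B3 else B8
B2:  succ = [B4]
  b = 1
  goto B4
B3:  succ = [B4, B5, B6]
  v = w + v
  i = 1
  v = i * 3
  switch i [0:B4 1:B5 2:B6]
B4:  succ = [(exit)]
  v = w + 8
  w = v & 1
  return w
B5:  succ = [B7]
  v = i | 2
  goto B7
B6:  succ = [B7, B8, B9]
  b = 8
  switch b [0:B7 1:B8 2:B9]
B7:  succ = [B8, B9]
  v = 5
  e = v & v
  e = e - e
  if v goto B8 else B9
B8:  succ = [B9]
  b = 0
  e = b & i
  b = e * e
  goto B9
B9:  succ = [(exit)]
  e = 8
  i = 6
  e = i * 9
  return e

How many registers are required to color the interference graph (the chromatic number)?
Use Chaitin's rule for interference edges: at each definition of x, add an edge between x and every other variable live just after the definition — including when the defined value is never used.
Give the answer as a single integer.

Answer: 4

Working:
Block summaries:
  B0: def={e,v,w} ue=∅
  B1: def={i} ue=∅
  B2: def={b} ue=∅
  B3: def={i,v} ue={v,w}
  B4: def={v,w} ue={w}
  B5: def={v} ue={i}
  B6: def={b} ue=∅
  B7: def={e,v} ue=∅
  B8: def={b,e} ue={i}
  B9: def={e,i} ue=∅

Live sets:
  B0 li=∅ lo={v,w}
  B1 li={v,w} lo={i,v,w}
  B2 li={w} lo={w}
  B3 li={v,w} lo={i,w}
  B4 li={w} lo=∅
  B5 li={i} lo={i}
  B6 li={i} lo={i}
  B7 li={i} lo={i}
  B8 li={i} lo=∅
  B9 li=∅ lo=∅

Interference:
  b↔{i,w}
  e↔{i,v,w}
  i↔{b,e,v,w}
  v↔{e,i,w}
  w↔{b,e,i,v}

Chromatic number:
  clique {e,i,v,w} ⇒ need ≥ 4
  assign b→R2 e→R2 i→R0 v→R3 w→R1 — no edge inside a register ⇒ χ ≤ 4
  χ = 4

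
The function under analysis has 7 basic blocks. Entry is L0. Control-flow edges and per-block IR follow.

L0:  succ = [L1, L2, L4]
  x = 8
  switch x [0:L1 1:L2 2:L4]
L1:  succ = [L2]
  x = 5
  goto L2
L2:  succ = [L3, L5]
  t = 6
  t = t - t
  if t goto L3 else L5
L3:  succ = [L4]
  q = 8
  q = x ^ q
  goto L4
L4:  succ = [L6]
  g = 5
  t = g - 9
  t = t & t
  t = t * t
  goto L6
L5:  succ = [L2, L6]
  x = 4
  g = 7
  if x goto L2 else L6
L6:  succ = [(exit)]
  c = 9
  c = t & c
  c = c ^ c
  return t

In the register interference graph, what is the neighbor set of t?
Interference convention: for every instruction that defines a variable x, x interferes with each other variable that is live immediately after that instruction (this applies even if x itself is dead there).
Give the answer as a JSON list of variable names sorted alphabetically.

Answer: ["c", "g", "x"]

Analysis:
Block summaries:
  L0: {x} / ∅
  L1: {x} / ∅
  L2: {t} / ∅
  L3: {q} / {x}
  L4: {g,t} / ∅
  L5: {g,x} / ∅
  L6: {c} / {t}

Backward fixpoint:
  L0: in=∅ out={x}
  L1: in=∅ out={x}
  L2: in={x} out={t,x}
  L3: in={x} out=∅
  L4: in=∅ out={t}
  L5: in={t} out={t,x}
  L6: in={t} out=∅

Conflict graph:
  c↔{t}
  g↔{t,x}
  q↔{x}
  t↔{c,g,x}
  x↔{g,q,t}

N(t) = ["c", "g", "x"]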